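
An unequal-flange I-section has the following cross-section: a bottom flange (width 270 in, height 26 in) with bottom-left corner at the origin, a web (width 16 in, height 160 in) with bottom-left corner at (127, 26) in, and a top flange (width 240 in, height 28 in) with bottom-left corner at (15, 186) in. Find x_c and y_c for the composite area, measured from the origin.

bottom flange: A = 270 × 26 = 7020.00, centroid at (135.00, 13.00).
web: A = 16 × 160 = 2560.00, centroid at (135.00, 106.00).
top flange: A = 240 × 28 = 6720.00, centroid at (135.00, 200.00).
ΣA = 16300.00 in²
ΣAx_c = (7020.00)(135.00) + (2560.00)(135.00) + (6720.00)(135.00) = 2200500.00 in³
ΣAy_c = (7020.00)(13.00) + (2560.00)(106.00) + (6720.00)(200.00) = 1706620.00 in³
x_c = 2200500.00 / 16300.00 = 135.00 in
y_c = 1706620.00 / 16300.00 = 104.70 in

x_c = 135.00 in, y_c = 104.70 in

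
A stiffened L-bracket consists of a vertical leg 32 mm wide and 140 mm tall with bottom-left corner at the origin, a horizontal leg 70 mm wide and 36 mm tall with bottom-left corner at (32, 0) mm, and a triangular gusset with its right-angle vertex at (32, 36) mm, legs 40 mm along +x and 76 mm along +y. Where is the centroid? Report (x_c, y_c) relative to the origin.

vertical leg: A = 32 × 140 = 4480.00, centroid at (16.00, 70.00).
horizontal leg: A = 70 × 36 = 2520.00, centroid at (67.00, 18.00).
gusset: A = ½·40·76 = 1520.00, centroid at (45.33, 61.33).
ΣA = 8520.00 mm²
ΣAx_c = (4480.00)(16.00) + (2520.00)(67.00) + (1520.00)(45.33) = 309426.67 mm³
ΣAy_c = (4480.00)(70.00) + (2520.00)(18.00) + (1520.00)(61.33) = 452186.67 mm³
x_c = 309426.67 / 8520.00 = 36.32 mm
y_c = 452186.67 / 8520.00 = 53.07 mm

x_c = 36.32 mm, y_c = 53.07 mm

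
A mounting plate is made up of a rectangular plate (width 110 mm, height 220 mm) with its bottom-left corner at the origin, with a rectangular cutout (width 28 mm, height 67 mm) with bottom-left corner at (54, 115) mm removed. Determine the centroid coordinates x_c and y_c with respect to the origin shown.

x_c = 53.91 mm, y_c = 106.76 mm

plate: A = 110 × 220 = 24200.00, centroid at (55.00, 110.00).
hole: A = −(28 × 67) = -1876.00, centroid at (68.00, 148.50).
ΣA = 22324.00 mm², ΣAx_c = 1203432.00 mm³, ΣAy_c = 2383414.00 mm³.
x_c = 1203432.00/22324.00 = 53.91 mm; y_c = 2383414.00/22324.00 = 106.76 mm.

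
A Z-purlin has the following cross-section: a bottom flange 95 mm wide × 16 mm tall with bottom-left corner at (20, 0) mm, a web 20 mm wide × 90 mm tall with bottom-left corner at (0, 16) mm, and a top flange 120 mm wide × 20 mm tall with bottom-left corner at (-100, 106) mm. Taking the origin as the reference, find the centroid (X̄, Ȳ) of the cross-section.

bottom flange: A = 95 × 16 = 1520.00, centroid at (67.50, 8.00).
web: A = 20 × 90 = 1800.00, centroid at (10.00, 61.00).
top flange: A = 120 × 20 = 2400.00, centroid at (-40.00, 116.00).
ΣA = 5720.00 mm²
ΣAX̄ = (1520.00)(67.50) + (1800.00)(10.00) + (2400.00)(-40.00) = 24600.00 mm³
ΣAȲ = (1520.00)(8.00) + (1800.00)(61.00) + (2400.00)(116.00) = 400360.00 mm³
X̄ = 24600.00 / 5720.00 = 4.30 mm
Ȳ = 400360.00 / 5720.00 = 69.99 mm

X̄ = 4.30 mm, Ȳ = 69.99 mm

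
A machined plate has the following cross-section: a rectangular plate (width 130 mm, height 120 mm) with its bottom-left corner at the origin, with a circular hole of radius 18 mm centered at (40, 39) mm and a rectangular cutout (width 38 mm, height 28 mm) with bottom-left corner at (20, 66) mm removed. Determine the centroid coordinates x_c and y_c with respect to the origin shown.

x_c = 68.93 mm, y_c = 60.01 mm

plate: A = 130 × 120 = 15600.00, centroid at (65.00, 60.00).
hole 1: A = −π·18² = -1017.88, centroid at (40.00, 39.00).
hole 2: A = −(38 × 28) = -1064.00, centroid at (39.00, 80.00).
ΣA = 13518.12 mm², ΣAx_c = 931788.96 mm³, ΣAy_c = 811182.84 mm³.
x_c = 931788.96/13518.12 = 68.93 mm; y_c = 811182.84/13518.12 = 60.01 mm.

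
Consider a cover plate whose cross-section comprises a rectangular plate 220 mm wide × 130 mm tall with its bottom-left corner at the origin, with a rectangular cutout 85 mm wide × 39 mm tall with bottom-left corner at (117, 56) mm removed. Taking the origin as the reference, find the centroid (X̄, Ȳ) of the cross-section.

Part | A | x̄ᵢ | ȳᵢ | A·x̄ᵢ | A·ȳᵢ
plate | 28600.00 | 110.00 | 65.00 | 3146000.00 | 1859000.00
hole | -3315.00 | 159.50 | 75.50 | -528742.50 | -250282.50
Σ | 25285.00 |  |  | 2617257.50 | 1608717.50
X̄ = 2617257.50 / 25285.00 = 103.51 mm
Ȳ = 1608717.50 / 25285.00 = 63.62 mm

X̄ = 103.51 mm, Ȳ = 63.62 mm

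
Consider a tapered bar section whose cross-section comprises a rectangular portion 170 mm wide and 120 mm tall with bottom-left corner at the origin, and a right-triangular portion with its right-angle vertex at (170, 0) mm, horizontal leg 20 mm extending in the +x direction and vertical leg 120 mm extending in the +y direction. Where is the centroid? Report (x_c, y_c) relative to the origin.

rectangular portion: A = 170 × 120 = 20400.00, centroid at (85.00, 60.00).
triangular portion: A = ½·20·120 = 1200.00, centroid at (176.67, 40.00).
ΣA = 21600.00 mm²
ΣAx_c = (20400.00)(85.00) + (1200.00)(176.67) = 1946000.00 mm³
ΣAy_c = (20400.00)(60.00) + (1200.00)(40.00) = 1272000.00 mm³
x_c = 1946000.00 / 21600.00 = 90.09 mm
y_c = 1272000.00 / 21600.00 = 58.89 mm

x_c = 90.09 mm, y_c = 58.89 mm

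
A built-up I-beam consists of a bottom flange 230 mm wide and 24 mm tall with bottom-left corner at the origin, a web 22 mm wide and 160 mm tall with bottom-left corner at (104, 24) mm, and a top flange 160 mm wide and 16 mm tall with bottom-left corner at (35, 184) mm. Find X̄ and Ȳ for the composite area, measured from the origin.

Part | A | x̄ᵢ | ȳᵢ | A·x̄ᵢ | A·ȳᵢ
bottom flange | 5520.00 | 115.00 | 12.00 | 634800.00 | 66240.00
web | 3520.00 | 115.00 | 104.00 | 404800.00 | 366080.00
top flange | 2560.00 | 115.00 | 192.00 | 294400.00 | 491520.00
Σ | 11600.00 |  |  | 1334000.00 | 923840.00
X̄ = 1334000.00 / 11600.00 = 115.00 mm
Ȳ = 923840.00 / 11600.00 = 79.64 mm

X̄ = 115.00 mm, Ȳ = 79.64 mm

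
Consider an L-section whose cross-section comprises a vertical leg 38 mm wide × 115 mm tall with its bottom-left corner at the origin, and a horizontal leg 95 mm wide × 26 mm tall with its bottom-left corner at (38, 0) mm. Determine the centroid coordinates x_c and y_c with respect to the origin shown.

x_c = 43.01 mm, y_c = 41.43 mm

Part | A | x̄ᵢ | ȳᵢ | A·x̄ᵢ | A·ȳᵢ
vertical leg | 4370.00 | 19.00 | 57.50 | 83030.00 | 251275.00
horizontal leg | 2470.00 | 85.50 | 13.00 | 211185.00 | 32110.00
Σ | 6840.00 |  |  | 294215.00 | 283385.00
x_c = 294215.00 / 6840.00 = 43.01 mm
y_c = 283385.00 / 6840.00 = 41.43 mm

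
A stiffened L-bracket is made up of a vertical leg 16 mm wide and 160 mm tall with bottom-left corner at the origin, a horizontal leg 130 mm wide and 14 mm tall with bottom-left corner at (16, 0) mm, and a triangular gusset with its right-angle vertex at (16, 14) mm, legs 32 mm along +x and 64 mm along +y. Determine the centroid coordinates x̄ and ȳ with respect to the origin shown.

x̄ = 36.12 mm, ȳ = 46.95 mm

Part | A | x̄ᵢ | ȳᵢ | A·x̄ᵢ | A·ȳᵢ
vertical leg | 2560.00 | 8.00 | 80.00 | 20480.00 | 204800.00
horizontal leg | 1820.00 | 81.00 | 7.00 | 147420.00 | 12740.00
gusset | 1024.00 | 26.67 | 35.33 | 27306.67 | 36181.33
Σ | 5404.00 |  |  | 195206.67 | 253721.33
x̄ = 195206.67 / 5404.00 = 36.12 mm
ȳ = 253721.33 / 5404.00 = 46.95 mm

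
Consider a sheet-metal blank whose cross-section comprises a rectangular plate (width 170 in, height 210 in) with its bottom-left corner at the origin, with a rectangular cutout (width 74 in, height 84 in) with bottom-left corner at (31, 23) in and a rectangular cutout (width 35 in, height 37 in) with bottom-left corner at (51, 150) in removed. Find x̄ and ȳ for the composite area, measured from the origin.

x̄ = 89.51 in, ȳ = 110.90 in

plate: A = 170 × 210 = 35700.00, centroid at (85.00, 105.00).
hole 1: A = −(74 × 84) = -6216.00, centroid at (68.00, 65.00).
hole 2: A = −(35 × 37) = -1295.00, centroid at (68.50, 168.50).
ΣA = 28189.00 in²
ΣAx̄ = (35700.00)(85.00) + (-6216.00)(68.00) + (-1295.00)(68.50) = 2523104.50 in³
ΣAȳ = (35700.00)(105.00) + (-6216.00)(65.00) + (-1295.00)(168.50) = 3126252.50 in³
x̄ = 2523104.50 / 28189.00 = 89.51 in
ȳ = 3126252.50 / 28189.00 = 110.90 in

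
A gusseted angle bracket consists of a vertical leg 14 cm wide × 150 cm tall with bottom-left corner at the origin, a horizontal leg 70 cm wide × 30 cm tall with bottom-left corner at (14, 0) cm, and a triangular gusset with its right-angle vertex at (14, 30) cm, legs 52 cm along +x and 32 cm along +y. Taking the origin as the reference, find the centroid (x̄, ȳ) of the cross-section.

x̄ = 28.55 cm, ȳ = 44.28 cm

vertical leg: A = 14 × 150 = 2100.00, centroid at (7.00, 75.00).
horizontal leg: A = 70 × 30 = 2100.00, centroid at (49.00, 15.00).
gusset: A = ½·52·32 = 832.00, centroid at (31.33, 40.67).
ΣA = 5032.00 cm²
ΣAx̄ = (2100.00)(7.00) + (2100.00)(49.00) + (832.00)(31.33) = 143669.33 cm³
ΣAȳ = (2100.00)(75.00) + (2100.00)(15.00) + (832.00)(40.67) = 222834.67 cm³
x̄ = 143669.33 / 5032.00 = 28.55 cm
ȳ = 222834.67 / 5032.00 = 44.28 cm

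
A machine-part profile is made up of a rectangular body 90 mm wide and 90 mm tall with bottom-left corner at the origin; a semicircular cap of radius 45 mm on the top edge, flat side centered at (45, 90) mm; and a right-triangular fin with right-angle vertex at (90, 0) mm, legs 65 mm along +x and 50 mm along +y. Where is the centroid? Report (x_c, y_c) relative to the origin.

rectangular body: A = 90 × 90 = 8100.00, centroid at (45.00, 45.00).
semicircular top: A = ½π·45² = 3180.86, centroid at (45.00, 109.10).
triangular fin: A = ½·65·50 = 1625.00, centroid at (111.67, 16.67).
ΣA = 12905.86 mm²
ΣAx_c = (8100.00)(45.00) + (3180.86)(45.00) + (1625.00)(111.67) = 689097.15 mm³
ΣAy_c = (8100.00)(45.00) + (3180.86)(109.10) + (1625.00)(16.67) = 738610.96 mm³
x_c = 689097.15 / 12905.86 = 53.39 mm
y_c = 738610.96 / 12905.86 = 57.23 mm

x_c = 53.39 mm, y_c = 57.23 mm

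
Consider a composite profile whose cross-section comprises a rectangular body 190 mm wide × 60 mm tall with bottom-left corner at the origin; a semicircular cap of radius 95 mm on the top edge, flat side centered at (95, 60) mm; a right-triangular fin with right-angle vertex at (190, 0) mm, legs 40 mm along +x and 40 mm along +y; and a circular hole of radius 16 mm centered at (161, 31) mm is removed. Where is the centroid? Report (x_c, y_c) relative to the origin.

rectangular body: A = 190 × 60 = 11400.00, centroid at (95.00, 30.00).
semicircular top: A = ½π·95² = 14176.44, centroid at (95.00, 100.32).
triangular fin: A = ½·40·40 = 800.00, centroid at (203.33, 13.33).
hole: A = −π·16² = -804.25, centroid at (161.00, 31.00).
ΣA = 25572.19 mm², ΣAx_c = 2462944.28 mm³, ΣAy_c = 1749904.53 mm³.
x_c = 2462944.28/25572.19 = 96.31 mm; y_c = 1749904.53/25572.19 = 68.43 mm.

x_c = 96.31 mm, y_c = 68.43 mm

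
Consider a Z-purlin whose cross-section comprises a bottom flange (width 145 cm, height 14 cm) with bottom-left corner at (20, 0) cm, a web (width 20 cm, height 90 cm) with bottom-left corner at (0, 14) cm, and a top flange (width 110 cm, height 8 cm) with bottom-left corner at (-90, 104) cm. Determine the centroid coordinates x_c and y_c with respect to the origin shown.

x_c = 37.15 cm, y_c = 45.74 cm

Part | A | x̄ᵢ | ȳᵢ | A·x̄ᵢ | A·ȳᵢ
bottom flange | 2030.00 | 92.50 | 7.00 | 187775.00 | 14210.00
web | 1800.00 | 10.00 | 59.00 | 18000.00 | 106200.00
top flange | 880.00 | -35.00 | 108.00 | -30800.00 | 95040.00
Σ | 4710.00 |  |  | 174975.00 | 215450.00
x_c = 174975.00 / 4710.00 = 37.15 cm
y_c = 215450.00 / 4710.00 = 45.74 cm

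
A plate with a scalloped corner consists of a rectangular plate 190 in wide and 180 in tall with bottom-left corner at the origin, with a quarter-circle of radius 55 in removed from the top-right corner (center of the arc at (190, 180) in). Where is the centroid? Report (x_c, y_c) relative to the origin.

x_c = 89.65 in, y_c = 85.02 in

Part | A | x̄ᵢ | ȳᵢ | A·x̄ᵢ | A·ȳᵢ
plate | 34200.00 | 95.00 | 90.00 | 3249000.00 | 3078000.00
removed quarter-circle | -2375.83 | 166.66 | 156.66 | -395949.26 | -372190.97
Σ | 31824.17 |  |  | 2853050.74 | 2705809.03
x_c = 2853050.74 / 31824.17 = 89.65 in
y_c = 2705809.03 / 31824.17 = 85.02 in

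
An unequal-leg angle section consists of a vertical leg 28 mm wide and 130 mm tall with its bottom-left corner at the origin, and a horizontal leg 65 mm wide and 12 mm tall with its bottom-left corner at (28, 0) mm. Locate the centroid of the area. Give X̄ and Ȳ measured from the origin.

vertical leg: A = 28 × 130 = 3640.00, centroid at (14.00, 65.00).
horizontal leg: A = 65 × 12 = 780.00, centroid at (60.50, 6.00).
ΣA = 4420.00 mm², ΣAX̄ = 98150.00 mm³, ΣAȲ = 241280.00 mm³.
X̄ = 98150.00/4420.00 = 22.21 mm; Ȳ = 241280.00/4420.00 = 54.59 mm.

X̄ = 22.21 mm, Ȳ = 54.59 mm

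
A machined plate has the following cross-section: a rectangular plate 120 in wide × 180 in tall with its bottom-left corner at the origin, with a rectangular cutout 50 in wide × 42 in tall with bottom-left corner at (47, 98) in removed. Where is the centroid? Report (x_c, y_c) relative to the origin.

x_c = 58.71 in, y_c = 86.88 in

plate: A = 120 × 180 = 21600.00, centroid at (60.00, 90.00).
hole: A = −(50 × 42) = -2100.00, centroid at (72.00, 119.00).
ΣA = 19500.00 in², ΣAx_c = 1144800.00 in³, ΣAy_c = 1694100.00 in³.
x_c = 1144800.00/19500.00 = 58.71 in; y_c = 1694100.00/19500.00 = 86.88 in.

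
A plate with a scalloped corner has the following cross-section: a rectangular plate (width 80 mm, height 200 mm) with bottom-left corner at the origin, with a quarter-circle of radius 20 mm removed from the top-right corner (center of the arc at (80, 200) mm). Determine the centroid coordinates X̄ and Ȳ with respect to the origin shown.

Part | A | x̄ᵢ | ȳᵢ | A·x̄ᵢ | A·ȳᵢ
plate | 16000.00 | 40.00 | 100.00 | 640000.00 | 1600000.00
removed quarter-circle | -314.16 | 71.51 | 191.51 | -22466.07 | -60165.19
Σ | 15685.84 |  |  | 617533.93 | 1539834.81
X̄ = 617533.93 / 15685.84 = 39.37 mm
Ȳ = 1539834.81 / 15685.84 = 98.17 mm

X̄ = 39.37 mm, Ȳ = 98.17 mm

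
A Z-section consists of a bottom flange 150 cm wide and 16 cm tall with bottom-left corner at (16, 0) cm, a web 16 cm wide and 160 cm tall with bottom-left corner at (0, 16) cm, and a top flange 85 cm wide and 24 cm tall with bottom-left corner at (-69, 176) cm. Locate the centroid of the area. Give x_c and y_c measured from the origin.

x_c = 26.40 cm, y_c = 92.64 cm

bottom flange: A = 150 × 16 = 2400.00, centroid at (91.00, 8.00).
web: A = 16 × 160 = 2560.00, centroid at (8.00, 96.00).
top flange: A = 85 × 24 = 2040.00, centroid at (-26.50, 188.00).
ΣA = 7000.00 cm²
ΣAx_c = (2400.00)(91.00) + (2560.00)(8.00) + (2040.00)(-26.50) = 184820.00 cm³
ΣAy_c = (2400.00)(8.00) + (2560.00)(96.00) + (2040.00)(188.00) = 648480.00 cm³
x_c = 184820.00 / 7000.00 = 26.40 cm
y_c = 648480.00 / 7000.00 = 92.64 cm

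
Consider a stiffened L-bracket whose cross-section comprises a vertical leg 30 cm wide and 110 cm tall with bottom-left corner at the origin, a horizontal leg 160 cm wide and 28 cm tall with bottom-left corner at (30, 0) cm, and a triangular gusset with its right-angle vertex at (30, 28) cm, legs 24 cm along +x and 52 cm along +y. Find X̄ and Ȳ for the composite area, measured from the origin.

Part | A | x̄ᵢ | ȳᵢ | A·x̄ᵢ | A·ȳᵢ
vertical leg | 3300.00 | 15.00 | 55.00 | 49500.00 | 181500.00
horizontal leg | 4480.00 | 110.00 | 14.00 | 492800.00 | 62720.00
gusset | 624.00 | 38.00 | 45.33 | 23712.00 | 28288.00
Σ | 8404.00 |  |  | 566012.00 | 272508.00
X̄ = 566012.00 / 8404.00 = 67.35 cm
Ȳ = 272508.00 / 8404.00 = 32.43 cm

X̄ = 67.35 cm, Ȳ = 32.43 cm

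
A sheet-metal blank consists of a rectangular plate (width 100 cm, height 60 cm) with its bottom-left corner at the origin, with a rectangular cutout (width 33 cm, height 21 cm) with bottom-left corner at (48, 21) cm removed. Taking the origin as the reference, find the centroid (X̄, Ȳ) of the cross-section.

plate: A = 100 × 60 = 6000.00, centroid at (50.00, 30.00).
hole: A = −(33 × 21) = -693.00, centroid at (64.50, 31.50).
ΣA = 5307.00 cm²
ΣAX̄ = (6000.00)(50.00) + (-693.00)(64.50) = 255301.50 cm³
ΣAȲ = (6000.00)(30.00) + (-693.00)(31.50) = 158170.50 cm³
X̄ = 255301.50 / 5307.00 = 48.11 cm
Ȳ = 158170.50 / 5307.00 = 29.80 cm

X̄ = 48.11 cm, Ȳ = 29.80 cm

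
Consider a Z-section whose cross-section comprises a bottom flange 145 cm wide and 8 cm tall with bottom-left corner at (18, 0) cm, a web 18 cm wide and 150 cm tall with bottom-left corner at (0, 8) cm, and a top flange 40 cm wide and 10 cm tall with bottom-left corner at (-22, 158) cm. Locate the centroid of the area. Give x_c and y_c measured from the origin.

bottom flange: A = 145 × 8 = 1160.00, centroid at (90.50, 4.00).
web: A = 18 × 150 = 2700.00, centroid at (9.00, 83.00).
top flange: A = 40 × 10 = 400.00, centroid at (-2.00, 163.00).
ΣA = 4260.00 cm², ΣAx_c = 128480.00 cm³, ΣAy_c = 293940.00 cm³.
x_c = 128480.00/4260.00 = 30.16 cm; y_c = 293940.00/4260.00 = 69.00 cm.

x_c = 30.16 cm, y_c = 69.00 cm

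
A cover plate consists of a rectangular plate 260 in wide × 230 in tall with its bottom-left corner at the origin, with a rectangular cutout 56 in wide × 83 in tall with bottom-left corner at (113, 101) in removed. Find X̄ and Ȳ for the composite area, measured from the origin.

X̄ = 129.07 in, Ȳ = 112.68 in

plate: A = 260 × 230 = 59800.00, centroid at (130.00, 115.00).
hole: A = −(56 × 83) = -4648.00, centroid at (141.00, 142.50).
ΣA = 55152.00 in²
ΣAX̄ = (59800.00)(130.00) + (-4648.00)(141.00) = 7118632.00 in³
ΣAȲ = (59800.00)(115.00) + (-4648.00)(142.50) = 6214660.00 in³
X̄ = 7118632.00 / 55152.00 = 129.07 in
Ȳ = 6214660.00 / 55152.00 = 112.68 in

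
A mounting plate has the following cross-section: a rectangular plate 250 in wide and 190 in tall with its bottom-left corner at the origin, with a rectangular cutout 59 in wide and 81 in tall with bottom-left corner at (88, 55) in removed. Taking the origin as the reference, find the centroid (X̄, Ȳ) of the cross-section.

X̄ = 125.84 in, Ȳ = 94.94 in

plate: A = 250 × 190 = 47500.00, centroid at (125.00, 95.00).
hole: A = −(59 × 81) = -4779.00, centroid at (117.50, 95.50).
ΣA = 42721.00 in²
ΣAX̄ = (47500.00)(125.00) + (-4779.00)(117.50) = 5375967.50 in³
ΣAȲ = (47500.00)(95.00) + (-4779.00)(95.50) = 4056105.50 in³
X̄ = 5375967.50 / 42721.00 = 125.84 in
Ȳ = 4056105.50 / 42721.00 = 94.94 in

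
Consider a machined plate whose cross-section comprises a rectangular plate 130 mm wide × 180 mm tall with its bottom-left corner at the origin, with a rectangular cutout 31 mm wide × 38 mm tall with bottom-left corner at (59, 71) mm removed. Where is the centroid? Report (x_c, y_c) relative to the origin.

x_c = 64.50 mm, y_c = 90.00 mm

Part | A | x̄ᵢ | ȳᵢ | A·x̄ᵢ | A·ȳᵢ
plate | 23400.00 | 65.00 | 90.00 | 1521000.00 | 2106000.00
hole | -1178.00 | 74.50 | 90.00 | -87761.00 | -106020.00
Σ | 22222.00 |  |  | 1433239.00 | 1999980.00
x_c = 1433239.00 / 22222.00 = 64.50 mm
y_c = 1999980.00 / 22222.00 = 90.00 mm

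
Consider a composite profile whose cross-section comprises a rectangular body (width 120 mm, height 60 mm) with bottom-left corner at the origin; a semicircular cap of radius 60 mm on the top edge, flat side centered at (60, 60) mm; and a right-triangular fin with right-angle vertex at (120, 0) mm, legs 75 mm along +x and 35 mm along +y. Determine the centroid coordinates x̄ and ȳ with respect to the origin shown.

x̄ = 67.87 mm, ȳ = 50.44 mm

rectangular body: A = 120 × 60 = 7200.00, centroid at (60.00, 30.00).
semicircular top: A = ½π·60² = 5654.87, centroid at (60.00, 85.46).
triangular fin: A = ½·75·35 = 1312.50, centroid at (145.00, 11.67).
ΣA = 14167.37 mm²
ΣAx̄ = (7200.00)(60.00) + (5654.87)(60.00) + (1312.50)(145.00) = 961604.51 mm³
ΣAȳ = (7200.00)(30.00) + (5654.87)(85.46) + (1312.50)(11.67) = 714604.51 mm³
x̄ = 961604.51 / 14167.37 = 67.87 mm
ȳ = 714604.51 / 14167.37 = 50.44 mm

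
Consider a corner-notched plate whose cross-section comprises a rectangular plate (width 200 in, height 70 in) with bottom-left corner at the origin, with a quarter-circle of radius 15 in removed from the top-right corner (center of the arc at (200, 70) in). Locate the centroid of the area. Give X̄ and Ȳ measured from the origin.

Part | A | x̄ᵢ | ȳᵢ | A·x̄ᵢ | A·ȳᵢ
plate | 14000.00 | 100.00 | 35.00 | 1400000.00 | 490000.00
removed quarter-circle | -176.71 | 193.63 | 63.63 | -34217.92 | -11245.02
Σ | 13823.29 |  |  | 1365782.08 | 478754.98
X̄ = 1365782.08 / 13823.29 = 98.80 in
Ȳ = 478754.98 / 13823.29 = 34.63 in

X̄ = 98.80 in, Ȳ = 34.63 in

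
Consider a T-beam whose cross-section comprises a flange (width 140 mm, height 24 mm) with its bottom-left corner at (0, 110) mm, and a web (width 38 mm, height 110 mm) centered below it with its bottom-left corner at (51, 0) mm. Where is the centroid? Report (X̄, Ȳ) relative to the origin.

Part | A | x̄ᵢ | ȳᵢ | A·x̄ᵢ | A·ȳᵢ
web | 4180.00 | 70.00 | 55.00 | 292600.00 | 229900.00
flange | 3360.00 | 70.00 | 122.00 | 235200.00 | 409920.00
Σ | 7540.00 |  |  | 527800.00 | 639820.00
X̄ = 527800.00 / 7540.00 = 70.00 mm
Ȳ = 639820.00 / 7540.00 = 84.86 mm

X̄ = 70.00 mm, Ȳ = 84.86 mm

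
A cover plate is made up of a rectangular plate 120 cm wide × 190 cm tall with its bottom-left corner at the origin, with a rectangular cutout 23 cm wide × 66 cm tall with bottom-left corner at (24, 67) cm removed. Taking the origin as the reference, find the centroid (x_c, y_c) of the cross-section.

x_c = 61.75 cm, y_c = 94.64 cm

plate: A = 120 × 190 = 22800.00, centroid at (60.00, 95.00).
hole: A = −(23 × 66) = -1518.00, centroid at (35.50, 100.00).
ΣA = 21282.00 cm², ΣAx_c = 1314111.00 cm³, ΣAy_c = 2014200.00 cm³.
x_c = 1314111.00/21282.00 = 61.75 cm; y_c = 2014200.00/21282.00 = 94.64 cm.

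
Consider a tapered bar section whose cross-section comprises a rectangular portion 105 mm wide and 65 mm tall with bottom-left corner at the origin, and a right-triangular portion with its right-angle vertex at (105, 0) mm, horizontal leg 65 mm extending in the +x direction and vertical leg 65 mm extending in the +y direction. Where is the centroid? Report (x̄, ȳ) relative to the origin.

x̄ = 70.03 mm, ȳ = 29.94 mm

rectangular portion: A = 105 × 65 = 6825.00, centroid at (52.50, 32.50).
triangular portion: A = ½·65·65 = 2112.50, centroid at (126.67, 21.67).
ΣA = 8937.50 mm²
ΣAx̄ = (6825.00)(52.50) + (2112.50)(126.67) = 625895.83 mm³
ΣAȳ = (6825.00)(32.50) + (2112.50)(21.67) = 267583.33 mm³
x̄ = 625895.83 / 8937.50 = 70.03 mm
ȳ = 267583.33 / 8937.50 = 29.94 mm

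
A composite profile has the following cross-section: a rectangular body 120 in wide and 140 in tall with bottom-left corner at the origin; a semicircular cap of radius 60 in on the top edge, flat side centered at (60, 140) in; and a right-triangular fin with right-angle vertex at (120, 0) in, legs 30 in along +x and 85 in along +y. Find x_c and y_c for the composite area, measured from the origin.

rectangular body: A = 120 × 140 = 16800.00, centroid at (60.00, 70.00).
semicircular top: A = ½π·60² = 5654.87, centroid at (60.00, 165.46).
triangular fin: A = ½·30·85 = 1275.00, centroid at (130.00, 28.33).
ΣA = 23729.87 in²
ΣAx_c = (16800.00)(60.00) + (5654.87)(60.00) + (1275.00)(130.00) = 1513042.01 in³
ΣAy_c = (16800.00)(70.00) + (5654.87)(165.46) + (1275.00)(28.33) = 2147806.35 in³
x_c = 1513042.01 / 23729.87 = 63.76 in
y_c = 2147806.35 / 23729.87 = 90.51 in

x_c = 63.76 in, y_c = 90.51 in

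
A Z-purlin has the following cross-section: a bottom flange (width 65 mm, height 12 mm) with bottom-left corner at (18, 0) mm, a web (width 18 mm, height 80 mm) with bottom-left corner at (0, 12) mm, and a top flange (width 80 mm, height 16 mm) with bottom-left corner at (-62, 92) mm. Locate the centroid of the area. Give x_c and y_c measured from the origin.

bottom flange: A = 65 × 12 = 780.00, centroid at (50.50, 6.00).
web: A = 18 × 80 = 1440.00, centroid at (9.00, 52.00).
top flange: A = 80 × 16 = 1280.00, centroid at (-22.00, 100.00).
ΣA = 3500.00 mm², ΣAx_c = 24190.00 mm³, ΣAy_c = 207560.00 mm³.
x_c = 24190.00/3500.00 = 6.91 mm; y_c = 207560.00/3500.00 = 59.30 mm.

x_c = 6.91 mm, y_c = 59.30 mm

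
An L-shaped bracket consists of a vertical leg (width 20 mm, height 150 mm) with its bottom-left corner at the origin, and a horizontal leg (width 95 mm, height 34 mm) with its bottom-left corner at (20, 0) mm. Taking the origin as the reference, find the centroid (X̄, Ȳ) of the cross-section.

X̄ = 39.81 mm, Ȳ = 44.93 mm

vertical leg: A = 20 × 150 = 3000.00, centroid at (10.00, 75.00).
horizontal leg: A = 95 × 34 = 3230.00, centroid at (67.50, 17.00).
ΣA = 6230.00 mm²
ΣAX̄ = (3000.00)(10.00) + (3230.00)(67.50) = 248025.00 mm³
ΣAȲ = (3000.00)(75.00) + (3230.00)(17.00) = 279910.00 mm³
X̄ = 248025.00 / 6230.00 = 39.81 mm
Ȳ = 279910.00 / 6230.00 = 44.93 mm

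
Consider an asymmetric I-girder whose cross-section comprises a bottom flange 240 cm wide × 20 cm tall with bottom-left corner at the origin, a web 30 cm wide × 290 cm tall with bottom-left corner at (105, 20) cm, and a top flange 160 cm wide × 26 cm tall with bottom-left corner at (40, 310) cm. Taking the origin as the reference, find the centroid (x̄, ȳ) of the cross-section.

x̄ = 120.00 cm, ȳ = 160.09 cm

Part | A | x̄ᵢ | ȳᵢ | A·x̄ᵢ | A·ȳᵢ
bottom flange | 4800.00 | 120.00 | 10.00 | 576000.00 | 48000.00
web | 8700.00 | 120.00 | 165.00 | 1044000.00 | 1435500.00
top flange | 4160.00 | 120.00 | 323.00 | 499200.00 | 1343680.00
Σ | 17660.00 |  |  | 2119200.00 | 2827180.00
x̄ = 2119200.00 / 17660.00 = 120.00 cm
ȳ = 2827180.00 / 17660.00 = 160.09 cm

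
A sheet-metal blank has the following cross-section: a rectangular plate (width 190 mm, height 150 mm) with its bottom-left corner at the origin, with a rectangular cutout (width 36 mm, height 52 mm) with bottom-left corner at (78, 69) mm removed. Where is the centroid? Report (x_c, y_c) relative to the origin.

plate: A = 190 × 150 = 28500.00, centroid at (95.00, 75.00).
hole: A = −(36 × 52) = -1872.00, centroid at (96.00, 95.00).
ΣA = 26628.00 mm², ΣAx_c = 2527788.00 mm³, ΣAy_c = 1959660.00 mm³.
x_c = 2527788.00/26628.00 = 94.93 mm; y_c = 1959660.00/26628.00 = 73.59 mm.

x_c = 94.93 mm, y_c = 73.59 mm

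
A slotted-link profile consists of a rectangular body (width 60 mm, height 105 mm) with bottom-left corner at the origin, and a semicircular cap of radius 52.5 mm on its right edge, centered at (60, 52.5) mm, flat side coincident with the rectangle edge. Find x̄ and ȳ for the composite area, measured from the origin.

rectangular body: A = 60 × 105 = 6300.00, centroid at (30.00, 52.50).
semicircular end: A = ½π·52.5² = 4329.51, centroid at (82.28, 52.50).
ΣA = 10629.51 mm²
ΣAx̄ = (6300.00)(30.00) + (4329.51)(82.28) = 545239.19 mm³
ΣAȳ = (6300.00)(52.50) + (4329.51)(52.50) = 558049.14 mm³
x̄ = 545239.19 / 10629.51 = 51.29 mm
ȳ = 558049.14 / 10629.51 = 52.50 mm

x̄ = 51.29 mm, ȳ = 52.50 mm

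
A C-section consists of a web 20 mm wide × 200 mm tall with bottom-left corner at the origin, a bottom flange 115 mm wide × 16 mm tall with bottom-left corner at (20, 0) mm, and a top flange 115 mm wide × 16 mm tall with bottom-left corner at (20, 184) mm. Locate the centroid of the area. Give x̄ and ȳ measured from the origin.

web: A = 20 × 200 = 4000.00, centroid at (10.00, 100.00).
bottom flange: A = 115 × 16 = 1840.00, centroid at (77.50, 8.00).
top flange: A = 115 × 16 = 1840.00, centroid at (77.50, 192.00).
ΣA = 7680.00 mm², ΣAx̄ = 325200.00 mm³, ΣAȳ = 768000.00 mm³.
x̄ = 325200.00/7680.00 = 42.34 mm; ȳ = 768000.00/7680.00 = 100.00 mm.

x̄ = 42.34 mm, ȳ = 100.00 mm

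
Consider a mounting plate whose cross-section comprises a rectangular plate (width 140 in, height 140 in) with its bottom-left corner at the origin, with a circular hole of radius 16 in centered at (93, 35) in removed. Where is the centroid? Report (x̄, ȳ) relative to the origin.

plate: A = 140 × 140 = 19600.00, centroid at (70.00, 70.00).
hole: A = −π·16² = -804.25, centroid at (93.00, 35.00).
ΣA = 18795.75 in²
ΣAx̄ = (19600.00)(70.00) + (-804.25)(93.00) = 1297204.96 in³
ΣAȳ = (19600.00)(70.00) + (-804.25)(35.00) = 1343851.33 in³
x̄ = 1297204.96 / 18795.75 = 69.02 in
ȳ = 1343851.33 / 18795.75 = 71.50 in

x̄ = 69.02 in, ȳ = 71.50 in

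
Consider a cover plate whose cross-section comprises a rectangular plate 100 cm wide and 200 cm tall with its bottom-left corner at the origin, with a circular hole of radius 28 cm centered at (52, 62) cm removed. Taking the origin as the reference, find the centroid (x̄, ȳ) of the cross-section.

x̄ = 49.72 cm, ȳ = 105.34 cm

plate: A = 100 × 200 = 20000.00, centroid at (50.00, 100.00).
hole: A = −π·28² = -2463.01, centroid at (52.00, 62.00).
ΣA = 17536.99 cm², ΣAx̄ = 871923.55 cm³, ΣAȳ = 1847293.46 cm³.
x̄ = 871923.55/17536.99 = 49.72 cm; ȳ = 1847293.46/17536.99 = 105.34 cm.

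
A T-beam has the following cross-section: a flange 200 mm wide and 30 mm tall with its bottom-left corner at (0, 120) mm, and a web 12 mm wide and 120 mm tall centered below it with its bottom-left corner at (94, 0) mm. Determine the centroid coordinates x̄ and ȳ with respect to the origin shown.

x̄ = 100.00 mm, ȳ = 120.48 mm

web: A = 12 × 120 = 1440.00, centroid at (100.00, 60.00).
flange: A = 200 × 30 = 6000.00, centroid at (100.00, 135.00).
ΣA = 7440.00 mm²
ΣAx̄ = (1440.00)(100.00) + (6000.00)(100.00) = 744000.00 mm³
ΣAȳ = (1440.00)(60.00) + (6000.00)(135.00) = 896400.00 mm³
x̄ = 744000.00 / 7440.00 = 100.00 mm
ȳ = 896400.00 / 7440.00 = 120.48 mm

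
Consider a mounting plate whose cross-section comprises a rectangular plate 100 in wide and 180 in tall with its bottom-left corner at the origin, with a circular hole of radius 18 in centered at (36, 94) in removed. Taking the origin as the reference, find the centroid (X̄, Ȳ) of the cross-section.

Part | A | x̄ᵢ | ȳᵢ | A·x̄ᵢ | A·ȳᵢ
plate | 18000.00 | 50.00 | 90.00 | 900000.00 | 1620000.00
hole | -1017.88 | 36.00 | 94.00 | -36643.54 | -95680.35
Σ | 16982.12 |  |  | 863356.46 | 1524319.65
X̄ = 863356.46 / 16982.12 = 50.84 in
Ȳ = 1524319.65 / 16982.12 = 89.76 in

X̄ = 50.84 in, Ȳ = 89.76 in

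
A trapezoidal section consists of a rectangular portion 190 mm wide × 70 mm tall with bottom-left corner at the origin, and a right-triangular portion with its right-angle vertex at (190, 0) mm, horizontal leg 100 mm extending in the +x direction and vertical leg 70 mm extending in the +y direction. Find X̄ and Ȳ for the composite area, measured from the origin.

X̄ = 121.74 mm, Ȳ = 32.57 mm

rectangular portion: A = 190 × 70 = 13300.00, centroid at (95.00, 35.00).
triangular portion: A = ½·100·70 = 3500.00, centroid at (223.33, 23.33).
ΣA = 16800.00 mm², ΣAX̄ = 2045166.67 mm³, ΣAȲ = 547166.67 mm³.
X̄ = 2045166.67/16800.00 = 121.74 mm; Ȳ = 547166.67/16800.00 = 32.57 mm.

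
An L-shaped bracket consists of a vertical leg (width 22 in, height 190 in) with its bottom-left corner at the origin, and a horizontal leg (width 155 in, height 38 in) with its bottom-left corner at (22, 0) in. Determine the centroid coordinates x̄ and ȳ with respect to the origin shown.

Part | A | x̄ᵢ | ȳᵢ | A·x̄ᵢ | A·ȳᵢ
vertical leg | 4180.00 | 11.00 | 95.00 | 45980.00 | 397100.00
horizontal leg | 5890.00 | 99.50 | 19.00 | 586055.00 | 111910.00
Σ | 10070.00 |  |  | 632035.00 | 509010.00
x̄ = 632035.00 / 10070.00 = 62.76 in
ȳ = 509010.00 / 10070.00 = 50.55 in

x̄ = 62.76 in, ȳ = 50.55 in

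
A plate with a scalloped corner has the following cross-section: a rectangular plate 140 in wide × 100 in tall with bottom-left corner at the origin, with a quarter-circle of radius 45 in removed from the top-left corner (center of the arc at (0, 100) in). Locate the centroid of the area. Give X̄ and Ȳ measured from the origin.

Part | A | x̄ᵢ | ȳᵢ | A·x̄ᵢ | A·ȳᵢ
plate | 14000.00 | 70.00 | 50.00 | 980000.00 | 700000.00
removed quarter-circle | -1590.43 | 19.10 | 80.90 | -30375.00 | -128668.13
Σ | 12409.57 |  |  | 949625.00 | 571331.87
X̄ = 949625.00 / 12409.57 = 76.52 in
Ȳ = 571331.87 / 12409.57 = 46.04 in

X̄ = 76.52 in, Ȳ = 46.04 in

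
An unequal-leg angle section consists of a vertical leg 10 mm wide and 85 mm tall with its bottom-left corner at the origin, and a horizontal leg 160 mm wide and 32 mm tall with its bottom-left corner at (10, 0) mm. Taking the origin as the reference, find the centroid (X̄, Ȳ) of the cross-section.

X̄ = 77.90 mm, Ȳ = 19.77 mm

vertical leg: A = 10 × 85 = 850.00, centroid at (5.00, 42.50).
horizontal leg: A = 160 × 32 = 5120.00, centroid at (90.00, 16.00).
ΣA = 5970.00 mm², ΣAX̄ = 465050.00 mm³, ΣAȲ = 118045.00 mm³.
X̄ = 465050.00/5970.00 = 77.90 mm; Ȳ = 118045.00/5970.00 = 19.77 mm.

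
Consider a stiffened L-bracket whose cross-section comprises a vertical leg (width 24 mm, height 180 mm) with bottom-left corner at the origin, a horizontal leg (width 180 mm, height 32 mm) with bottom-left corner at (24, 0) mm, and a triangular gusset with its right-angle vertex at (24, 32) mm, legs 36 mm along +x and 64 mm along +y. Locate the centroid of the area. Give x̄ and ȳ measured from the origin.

x̄ = 66.77 mm, ȳ = 48.29 mm

vertical leg: A = 24 × 180 = 4320.00, centroid at (12.00, 90.00).
horizontal leg: A = 180 × 32 = 5760.00, centroid at (114.00, 16.00).
gusset: A = ½·36·64 = 1152.00, centroid at (36.00, 53.33).
ΣA = 11232.00 mm², ΣAx̄ = 749952.00 mm³, ΣAȳ = 542400.00 mm³.
x̄ = 749952.00/11232.00 = 66.77 mm; ȳ = 542400.00/11232.00 = 48.29 mm.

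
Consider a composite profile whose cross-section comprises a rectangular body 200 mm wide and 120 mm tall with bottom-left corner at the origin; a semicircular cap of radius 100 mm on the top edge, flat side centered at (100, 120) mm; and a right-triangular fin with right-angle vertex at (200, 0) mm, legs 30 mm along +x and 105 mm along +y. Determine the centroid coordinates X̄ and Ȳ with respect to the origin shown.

Part | A | x̄ᵢ | ȳᵢ | A·x̄ᵢ | A·ȳᵢ
rectangular body | 24000.00 | 100.00 | 60.00 | 2400000.00 | 1440000.00
semicircular top | 15707.96 | 100.00 | 162.44 | 1570796.33 | 2551622.26
triangular fin | 1575.00 | 210.00 | 35.00 | 330750.00 | 55125.00
Σ | 41282.96 |  |  | 4301546.33 | 4046747.26
X̄ = 4301546.33 / 41282.96 = 104.20 mm
Ȳ = 4046747.26 / 41282.96 = 98.02 mm

X̄ = 104.20 mm, Ȳ = 98.02 mm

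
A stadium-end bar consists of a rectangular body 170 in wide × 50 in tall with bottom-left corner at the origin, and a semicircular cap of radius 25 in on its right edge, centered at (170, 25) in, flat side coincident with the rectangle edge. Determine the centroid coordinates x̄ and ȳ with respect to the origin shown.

Part | A | x̄ᵢ | ȳᵢ | A·x̄ᵢ | A·ȳᵢ
rectangular body | 8500.00 | 85.00 | 25.00 | 722500.00 | 212500.00
semicircular end | 981.75 | 180.61 | 25.00 | 177313.78 | 24543.69
Σ | 9481.75 |  |  | 899813.78 | 237043.69
x̄ = 899813.78 / 9481.75 = 94.90 in
ȳ = 237043.69 / 9481.75 = 25.00 in

x̄ = 94.90 in, ȳ = 25.00 in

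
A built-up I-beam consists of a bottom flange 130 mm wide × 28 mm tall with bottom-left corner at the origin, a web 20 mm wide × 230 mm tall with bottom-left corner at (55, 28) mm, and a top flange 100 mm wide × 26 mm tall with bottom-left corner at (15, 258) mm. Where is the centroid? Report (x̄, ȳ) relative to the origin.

x̄ = 65.00 mm, ȳ = 130.38 mm

Part | A | x̄ᵢ | ȳᵢ | A·x̄ᵢ | A·ȳᵢ
bottom flange | 3640.00 | 65.00 | 14.00 | 236600.00 | 50960.00
web | 4600.00 | 65.00 | 143.00 | 299000.00 | 657800.00
top flange | 2600.00 | 65.00 | 271.00 | 169000.00 | 704600.00
Σ | 10840.00 |  |  | 704600.00 | 1413360.00
x̄ = 704600.00 / 10840.00 = 65.00 mm
ȳ = 1413360.00 / 10840.00 = 130.38 mm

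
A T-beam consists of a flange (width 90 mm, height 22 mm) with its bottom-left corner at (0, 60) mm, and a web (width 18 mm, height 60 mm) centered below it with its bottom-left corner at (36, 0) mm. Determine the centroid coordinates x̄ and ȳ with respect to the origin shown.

x̄ = 45.00 mm, ȳ = 56.53 mm

web: A = 18 × 60 = 1080.00, centroid at (45.00, 30.00).
flange: A = 90 × 22 = 1980.00, centroid at (45.00, 71.00).
ΣA = 3060.00 mm², ΣAx̄ = 137700.00 mm³, ΣAȳ = 172980.00 mm³.
x̄ = 137700.00/3060.00 = 45.00 mm; ȳ = 172980.00/3060.00 = 56.53 mm.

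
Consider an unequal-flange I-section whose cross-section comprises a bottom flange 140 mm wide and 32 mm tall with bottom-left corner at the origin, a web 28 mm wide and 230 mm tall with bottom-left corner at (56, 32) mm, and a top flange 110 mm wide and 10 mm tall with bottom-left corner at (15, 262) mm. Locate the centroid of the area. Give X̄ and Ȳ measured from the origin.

X̄ = 70.00 mm, Ȳ = 109.16 mm

bottom flange: A = 140 × 32 = 4480.00, centroid at (70.00, 16.00).
web: A = 28 × 230 = 6440.00, centroid at (70.00, 147.00).
top flange: A = 110 × 10 = 1100.00, centroid at (70.00, 267.00).
ΣA = 12020.00 mm², ΣAX̄ = 841400.00 mm³, ΣAȲ = 1312060.00 mm³.
X̄ = 841400.00/12020.00 = 70.00 mm; Ȳ = 1312060.00/12020.00 = 109.16 mm.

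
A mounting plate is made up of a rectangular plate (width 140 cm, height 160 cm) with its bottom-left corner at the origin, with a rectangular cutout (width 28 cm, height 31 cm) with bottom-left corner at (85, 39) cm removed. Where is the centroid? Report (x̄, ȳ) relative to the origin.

x̄ = 68.83 cm, ȳ = 81.03 cm

Part | A | x̄ᵢ | ȳᵢ | A·x̄ᵢ | A·ȳᵢ
plate | 22400.00 | 70.00 | 80.00 | 1568000.00 | 1792000.00
hole | -868.00 | 99.00 | 54.50 | -85932.00 | -47306.00
Σ | 21532.00 |  |  | 1482068.00 | 1744694.00
x̄ = 1482068.00 / 21532.00 = 68.83 cm
ȳ = 1744694.00 / 21532.00 = 81.03 cm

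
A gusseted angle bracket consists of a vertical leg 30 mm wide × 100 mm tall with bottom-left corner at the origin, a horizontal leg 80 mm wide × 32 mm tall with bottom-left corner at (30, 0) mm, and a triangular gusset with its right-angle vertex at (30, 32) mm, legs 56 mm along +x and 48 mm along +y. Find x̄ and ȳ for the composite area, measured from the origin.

vertical leg: A = 30 × 100 = 3000.00, centroid at (15.00, 50.00).
horizontal leg: A = 80 × 32 = 2560.00, centroid at (70.00, 16.00).
gusset: A = ½·56·48 = 1344.00, centroid at (48.67, 48.00).
ΣA = 6904.00 mm², ΣAx̄ = 289608.00 mm³, ΣAȳ = 255472.00 mm³.
x̄ = 289608.00/6904.00 = 41.95 mm; ȳ = 255472.00/6904.00 = 37.00 mm.

x̄ = 41.95 mm, ȳ = 37.00 mm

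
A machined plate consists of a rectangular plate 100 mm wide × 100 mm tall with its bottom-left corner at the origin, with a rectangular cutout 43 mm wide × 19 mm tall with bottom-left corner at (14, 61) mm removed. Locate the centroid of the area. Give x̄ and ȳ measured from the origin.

x̄ = 51.29 mm, ȳ = 48.18 mm

plate: A = 100 × 100 = 10000.00, centroid at (50.00, 50.00).
hole: A = −(43 × 19) = -817.00, centroid at (35.50, 70.50).
ΣA = 9183.00 mm², ΣAx̄ = 470996.50 mm³, ΣAȳ = 442401.50 mm³.
x̄ = 470996.50/9183.00 = 51.29 mm; ȳ = 442401.50/9183.00 = 48.18 mm.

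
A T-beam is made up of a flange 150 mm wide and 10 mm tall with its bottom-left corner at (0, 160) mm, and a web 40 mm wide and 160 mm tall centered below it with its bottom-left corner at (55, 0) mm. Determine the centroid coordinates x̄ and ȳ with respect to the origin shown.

x̄ = 75.00 mm, ȳ = 96.14 mm

web: A = 40 × 160 = 6400.00, centroid at (75.00, 80.00).
flange: A = 150 × 10 = 1500.00, centroid at (75.00, 165.00).
ΣA = 7900.00 mm², ΣAx̄ = 592500.00 mm³, ΣAȳ = 759500.00 mm³.
x̄ = 592500.00/7900.00 = 75.00 mm; ȳ = 759500.00/7900.00 = 96.14 mm.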